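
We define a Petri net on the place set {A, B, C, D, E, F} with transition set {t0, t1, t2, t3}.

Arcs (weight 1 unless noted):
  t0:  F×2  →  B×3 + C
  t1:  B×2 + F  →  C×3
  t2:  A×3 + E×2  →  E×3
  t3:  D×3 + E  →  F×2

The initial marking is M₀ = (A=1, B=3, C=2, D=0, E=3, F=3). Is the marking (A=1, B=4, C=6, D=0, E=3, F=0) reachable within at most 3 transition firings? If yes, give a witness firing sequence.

step 1: fire t0:  (A=1, B=3, C=2, D=0, E=3, F=3) → (A=1, B=6, C=3, D=0, E=3, F=1)
step 2: fire t1:  (A=1, B=6, C=3, D=0, E=3, F=1) → (A=1, B=4, C=6, D=0, E=3, F=0)

YES — reachable via ⟨t0, t1⟩ (2 firings)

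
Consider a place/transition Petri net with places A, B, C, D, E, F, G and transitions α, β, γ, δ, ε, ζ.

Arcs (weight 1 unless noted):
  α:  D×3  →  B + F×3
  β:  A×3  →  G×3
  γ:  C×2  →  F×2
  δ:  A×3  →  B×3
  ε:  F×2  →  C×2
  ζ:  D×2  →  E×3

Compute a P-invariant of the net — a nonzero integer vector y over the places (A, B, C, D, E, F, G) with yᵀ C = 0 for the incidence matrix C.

y = (A:0, B:0, C:3, D:3, E:2, F:3, G:0)

Incidence matrix C (rows=places, cols=transitions):
        α    β    γ    δ    ε    ζ
    A   0   -3    0   -3    0    0
    B   1    0    0    3    0    0
    C   0    0   -2    0    2    0
    D  -3    0    0    0    0   -2
    E   0    0    0    0    0    3
    F   3    0    2    0   -2    0
    G   0    3    0    0    0    0

Candidate y = [0, 0, 3, 3, 2, 3, 0]; check y·C column-wise:
  col α: 0·1 + 3·0 + 3·-3 + 2·0 + 3·3 = 0
  col β: 0·-3 + 3·0 + 3·0 + 2·0 + 3·0 + 0·3 = 0
  col γ: 3·-2 + 3·0 + 2·0 + 3·2 = 0
  col δ: 0·-3 + 0·3 + 3·0 + 3·0 + 2·0 + 3·0 = 0
  col ε: 3·2 + 3·0 + 2·0 + 3·-2 = 0
  col ζ: 3·0 + 3·-2 + 2·3 + 3·0 = 0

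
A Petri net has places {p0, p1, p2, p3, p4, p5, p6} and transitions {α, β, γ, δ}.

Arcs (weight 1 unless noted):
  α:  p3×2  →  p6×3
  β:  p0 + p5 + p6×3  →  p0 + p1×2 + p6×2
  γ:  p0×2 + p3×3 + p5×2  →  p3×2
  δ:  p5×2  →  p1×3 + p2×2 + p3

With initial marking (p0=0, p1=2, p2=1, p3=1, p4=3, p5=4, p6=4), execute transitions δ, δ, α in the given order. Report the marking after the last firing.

(p0=0, p1=8, p2=5, p3=1, p4=3, p5=0, p6=7)

step 1: fire δ:  (p0=0, p1=2, p2=1, p3=1, p4=3, p5=4, p6=4) → (p0=0, p1=5, p2=3, p3=2, p4=3, p5=2, p6=4)
step 2: fire δ:  (p0=0, p1=5, p2=3, p3=2, p4=3, p5=2, p6=4) → (p0=0, p1=8, p2=5, p3=3, p4=3, p5=0, p6=4)
step 3: fire α:  (p0=0, p1=8, p2=5, p3=3, p4=3, p5=0, p6=4) → (p0=0, p1=8, p2=5, p3=1, p4=3, p5=0, p6=7)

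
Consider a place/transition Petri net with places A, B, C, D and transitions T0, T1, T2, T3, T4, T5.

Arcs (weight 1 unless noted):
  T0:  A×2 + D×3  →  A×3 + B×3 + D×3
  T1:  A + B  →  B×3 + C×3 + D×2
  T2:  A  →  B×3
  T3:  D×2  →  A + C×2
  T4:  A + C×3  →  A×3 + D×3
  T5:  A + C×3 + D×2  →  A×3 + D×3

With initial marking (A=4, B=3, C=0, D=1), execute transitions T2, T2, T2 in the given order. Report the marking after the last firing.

(A=1, B=12, C=0, D=1)

step 1: fire T2:  (A=4, B=3, C=0, D=1) → (A=3, B=6, C=0, D=1)
step 2: fire T2:  (A=3, B=6, C=0, D=1) → (A=2, B=9, C=0, D=1)
step 3: fire T2:  (A=2, B=9, C=0, D=1) → (A=1, B=12, C=0, D=1)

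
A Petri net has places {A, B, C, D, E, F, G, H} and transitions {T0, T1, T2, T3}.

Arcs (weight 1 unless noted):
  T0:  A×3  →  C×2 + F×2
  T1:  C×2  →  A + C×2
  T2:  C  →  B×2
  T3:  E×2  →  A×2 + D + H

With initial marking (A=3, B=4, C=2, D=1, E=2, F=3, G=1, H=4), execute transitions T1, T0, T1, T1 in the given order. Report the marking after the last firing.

step 1: fire T1:  (A=3, B=4, C=2, D=1, E=2, F=3, G=1, H=4) → (A=4, B=4, C=2, D=1, E=2, F=3, G=1, H=4)
step 2: fire T0:  (A=4, B=4, C=2, D=1, E=2, F=3, G=1, H=4) → (A=1, B=4, C=4, D=1, E=2, F=5, G=1, H=4)
step 3: fire T1:  (A=1, B=4, C=4, D=1, E=2, F=5, G=1, H=4) → (A=2, B=4, C=4, D=1, E=2, F=5, G=1, H=4)
step 4: fire T1:  (A=2, B=4, C=4, D=1, E=2, F=5, G=1, H=4) → (A=3, B=4, C=4, D=1, E=2, F=5, G=1, H=4)

(A=3, B=4, C=4, D=1, E=2, F=5, G=1, H=4)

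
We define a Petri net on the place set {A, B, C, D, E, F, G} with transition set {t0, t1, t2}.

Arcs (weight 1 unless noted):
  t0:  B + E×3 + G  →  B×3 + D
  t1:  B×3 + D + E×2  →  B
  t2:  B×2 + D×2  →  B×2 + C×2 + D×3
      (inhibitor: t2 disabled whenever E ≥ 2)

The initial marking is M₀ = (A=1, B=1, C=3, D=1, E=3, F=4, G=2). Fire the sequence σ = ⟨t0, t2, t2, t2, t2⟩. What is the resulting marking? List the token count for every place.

step 1: fire t0:  (A=1, B=1, C=3, D=1, E=3, F=4, G=2) → (A=1, B=3, C=3, D=2, E=0, F=4, G=1)
step 2: fire t2:  (A=1, B=3, C=3, D=2, E=0, F=4, G=1) → (A=1, B=3, C=5, D=3, E=0, F=4, G=1)
step 3: fire t2:  (A=1, B=3, C=5, D=3, E=0, F=4, G=1) → (A=1, B=3, C=7, D=4, E=0, F=4, G=1)
step 4: fire t2:  (A=1, B=3, C=7, D=4, E=0, F=4, G=1) → (A=1, B=3, C=9, D=5, E=0, F=4, G=1)
step 5: fire t2:  (A=1, B=3, C=9, D=5, E=0, F=4, G=1) → (A=1, B=3, C=11, D=6, E=0, F=4, G=1)

(A=1, B=3, C=11, D=6, E=0, F=4, G=1)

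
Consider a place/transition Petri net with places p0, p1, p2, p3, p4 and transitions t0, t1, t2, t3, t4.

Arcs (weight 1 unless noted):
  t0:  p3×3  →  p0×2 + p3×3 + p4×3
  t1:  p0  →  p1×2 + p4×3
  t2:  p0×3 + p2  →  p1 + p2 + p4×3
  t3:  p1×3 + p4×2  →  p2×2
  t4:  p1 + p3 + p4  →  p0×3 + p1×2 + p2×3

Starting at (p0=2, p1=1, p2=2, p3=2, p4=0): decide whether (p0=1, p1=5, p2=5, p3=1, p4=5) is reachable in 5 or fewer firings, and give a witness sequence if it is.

YES — reachable via ⟨t1, t4, t2⟩ (3 firings)

step 1: fire t1:  (p0=2, p1=1, p2=2, p3=2, p4=0) → (p0=1, p1=3, p2=2, p3=2, p4=3)
step 2: fire t4:  (p0=1, p1=3, p2=2, p3=2, p4=3) → (p0=4, p1=4, p2=5, p3=1, p4=2)
step 3: fire t2:  (p0=4, p1=4, p2=5, p3=1, p4=2) → (p0=1, p1=5, p2=5, p3=1, p4=5)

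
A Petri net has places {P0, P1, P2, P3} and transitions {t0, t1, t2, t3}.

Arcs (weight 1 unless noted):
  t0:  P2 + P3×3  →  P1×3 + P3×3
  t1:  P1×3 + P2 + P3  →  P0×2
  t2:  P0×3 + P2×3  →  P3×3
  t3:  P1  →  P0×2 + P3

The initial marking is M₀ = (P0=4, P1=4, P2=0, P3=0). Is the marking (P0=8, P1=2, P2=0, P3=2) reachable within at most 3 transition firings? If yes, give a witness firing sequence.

step 1: fire t3:  (P0=4, P1=4, P2=0, P3=0) → (P0=6, P1=3, P2=0, P3=1)
step 2: fire t3:  (P0=6, P1=3, P2=0, P3=1) → (P0=8, P1=2, P2=0, P3=2)

YES — reachable via ⟨t3, t3⟩ (2 firings)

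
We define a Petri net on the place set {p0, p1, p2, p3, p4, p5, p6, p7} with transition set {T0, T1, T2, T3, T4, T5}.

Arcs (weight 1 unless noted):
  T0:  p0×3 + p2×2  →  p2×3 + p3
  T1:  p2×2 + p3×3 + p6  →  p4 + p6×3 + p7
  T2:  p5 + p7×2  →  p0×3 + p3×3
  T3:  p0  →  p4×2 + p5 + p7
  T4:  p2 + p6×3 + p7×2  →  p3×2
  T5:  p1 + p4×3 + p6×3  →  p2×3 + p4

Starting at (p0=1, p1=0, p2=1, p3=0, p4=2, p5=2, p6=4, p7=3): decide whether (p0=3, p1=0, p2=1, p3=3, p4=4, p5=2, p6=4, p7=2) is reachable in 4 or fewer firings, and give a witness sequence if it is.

YES — reachable via ⟨T2, T3⟩ (2 firings)

step 1: fire T2:  (p0=1, p1=0, p2=1, p3=0, p4=2, p5=2, p6=4, p7=3) → (p0=4, p1=0, p2=1, p3=3, p4=2, p5=1, p6=4, p7=1)
step 2: fire T3:  (p0=4, p1=0, p2=1, p3=3, p4=2, p5=1, p6=4, p7=1) → (p0=3, p1=0, p2=1, p3=3, p4=4, p5=2, p6=4, p7=2)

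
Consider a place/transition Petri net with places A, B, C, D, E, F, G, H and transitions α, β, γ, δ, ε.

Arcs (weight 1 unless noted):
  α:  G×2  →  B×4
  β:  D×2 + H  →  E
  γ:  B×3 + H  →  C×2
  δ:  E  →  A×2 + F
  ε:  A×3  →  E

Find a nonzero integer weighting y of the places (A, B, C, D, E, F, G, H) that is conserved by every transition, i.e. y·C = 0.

y = (A:2, B:0, C:0, D:3, E:6, F:2, G:0, H:0)

Incidence matrix C (rows=places, cols=transitions):
        α    β    γ    δ    ε
    A   0    0    0    2   -3
    B   4    0   -3    0    0
    C   0    0    2    0    0
    D   0   -2    0    0    0
    E   0    1    0   -1    1
    F   0    0    0    1    0
    G  -2    0    0    0    0
    H   0   -1   -1    0    0

Candidate y = [2, 0, 0, 3, 6, 2, 0, 0]; check y·C column-wise:
  col α: 2·0 + 0·4 + 3·0 + 6·0 + 2·0 + 0·-2 = 0
  col β: 2·0 + 3·-2 + 6·1 + 2·0 + 0·-1 = 0
  col γ: 2·0 + 0·-3 + 0·2 + 3·0 + 6·0 + 2·0 + 0·-1 = 0
  col δ: 2·2 + 3·0 + 6·-1 + 2·1 = 0
  col ε: 2·-3 + 3·0 + 6·1 + 2·0 = 0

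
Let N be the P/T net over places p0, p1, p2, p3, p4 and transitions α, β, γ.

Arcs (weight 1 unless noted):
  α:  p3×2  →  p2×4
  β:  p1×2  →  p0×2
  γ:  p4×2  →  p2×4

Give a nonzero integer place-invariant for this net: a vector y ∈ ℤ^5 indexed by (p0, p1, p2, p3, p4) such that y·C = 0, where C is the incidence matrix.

Incidence matrix C (rows=places, cols=transitions):
        α    β    γ
   p0   0    2    0
   p1   0   -2    0
   p2   4    0    4
   p3  -2    0    0
   p4   0    0   -2

Candidate y = [1, 1, 0, 0, 0]; check y·C column-wise:
  col α: 1·0 + 1·0 + 0·4 + 0·-2 = 0
  col β: 1·2 + 1·-2 = 0
  col γ: 1·0 + 1·0 + 0·4 + 0·-2 = 0

y = (p0:1, p1:1, p2:0, p3:0, p4:0)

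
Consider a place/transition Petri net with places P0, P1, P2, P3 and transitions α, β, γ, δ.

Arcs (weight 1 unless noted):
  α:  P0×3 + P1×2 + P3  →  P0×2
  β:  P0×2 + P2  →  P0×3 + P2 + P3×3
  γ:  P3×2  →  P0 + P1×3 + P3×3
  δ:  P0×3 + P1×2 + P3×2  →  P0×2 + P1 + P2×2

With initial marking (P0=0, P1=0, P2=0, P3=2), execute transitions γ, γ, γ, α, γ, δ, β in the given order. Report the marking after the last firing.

(P0=3, P1=9, P2=2, P3=6)

step 1: fire γ:  (P0=0, P1=0, P2=0, P3=2) → (P0=1, P1=3, P2=0, P3=3)
step 2: fire γ:  (P0=1, P1=3, P2=0, P3=3) → (P0=2, P1=6, P2=0, P3=4)
step 3: fire γ:  (P0=2, P1=6, P2=0, P3=4) → (P0=3, P1=9, P2=0, P3=5)
step 4: fire α:  (P0=3, P1=9, P2=0, P3=5) → (P0=2, P1=7, P2=0, P3=4)
step 5: fire γ:  (P0=2, P1=7, P2=0, P3=4) → (P0=3, P1=10, P2=0, P3=5)
step 6: fire δ:  (P0=3, P1=10, P2=0, P3=5) → (P0=2, P1=9, P2=2, P3=3)
step 7: fire β:  (P0=2, P1=9, P2=2, P3=3) → (P0=3, P1=9, P2=2, P3=6)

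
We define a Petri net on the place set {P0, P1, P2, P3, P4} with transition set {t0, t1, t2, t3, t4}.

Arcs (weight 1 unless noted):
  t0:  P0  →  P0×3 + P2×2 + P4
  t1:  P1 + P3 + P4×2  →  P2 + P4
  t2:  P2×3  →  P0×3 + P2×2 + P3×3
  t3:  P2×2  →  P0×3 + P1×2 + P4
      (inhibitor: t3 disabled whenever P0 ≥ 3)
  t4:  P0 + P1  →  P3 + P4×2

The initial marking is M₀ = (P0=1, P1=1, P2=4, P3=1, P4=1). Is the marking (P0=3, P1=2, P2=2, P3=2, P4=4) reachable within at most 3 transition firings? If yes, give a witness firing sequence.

step 1: fire t3:  (P0=1, P1=1, P2=4, P3=1, P4=1) → (P0=4, P1=3, P2=2, P3=1, P4=2)
step 2: fire t4:  (P0=4, P1=3, P2=2, P3=1, P4=2) → (P0=3, P1=2, P2=2, P3=2, P4=4)

YES — reachable via ⟨t3, t4⟩ (2 firings)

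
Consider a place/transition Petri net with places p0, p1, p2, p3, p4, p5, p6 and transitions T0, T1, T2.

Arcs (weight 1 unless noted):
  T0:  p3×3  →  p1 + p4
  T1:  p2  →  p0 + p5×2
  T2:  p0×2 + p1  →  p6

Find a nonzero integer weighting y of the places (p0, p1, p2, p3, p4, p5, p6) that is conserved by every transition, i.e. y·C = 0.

y = (p0:3, p1:-6, p2:3, p3:-2, p4:0, p5:0, p6:0)

Incidence matrix C (rows=places, cols=transitions):
       T0   T1   T2
   p0   0    1   -2
   p1   1    0   -1
   p2   0   -1    0
   p3  -3    0    0
   p4   1    0    0
   p5   0    2    0
   p6   0    0    1

Candidate y = [3, -6, 3, -2, 0, 0, 0]; check y·C column-wise:
  col T0: 3·0 + -6·1 + 3·0 + -2·-3 + 0·1 = 0
  col T1: 3·1 + -6·0 + 3·-1 + -2·0 + 0·2 = 0
  col T2: 3·-2 + -6·-1 + 3·0 + -2·0 + 0·1 = 0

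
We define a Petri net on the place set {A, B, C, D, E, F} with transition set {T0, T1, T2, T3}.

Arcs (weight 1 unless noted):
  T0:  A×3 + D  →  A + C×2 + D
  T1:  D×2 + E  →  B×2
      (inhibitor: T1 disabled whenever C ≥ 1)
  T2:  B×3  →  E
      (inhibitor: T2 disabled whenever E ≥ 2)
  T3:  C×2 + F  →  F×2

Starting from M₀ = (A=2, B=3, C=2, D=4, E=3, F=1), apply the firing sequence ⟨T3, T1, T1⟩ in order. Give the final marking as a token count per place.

step 1: fire T3:  (A=2, B=3, C=2, D=4, E=3, F=1) → (A=2, B=3, C=0, D=4, E=3, F=2)
step 2: fire T1:  (A=2, B=3, C=0, D=4, E=3, F=2) → (A=2, B=5, C=0, D=2, E=2, F=2)
step 3: fire T1:  (A=2, B=5, C=0, D=2, E=2, F=2) → (A=2, B=7, C=0, D=0, E=1, F=2)

(A=2, B=7, C=0, D=0, E=1, F=2)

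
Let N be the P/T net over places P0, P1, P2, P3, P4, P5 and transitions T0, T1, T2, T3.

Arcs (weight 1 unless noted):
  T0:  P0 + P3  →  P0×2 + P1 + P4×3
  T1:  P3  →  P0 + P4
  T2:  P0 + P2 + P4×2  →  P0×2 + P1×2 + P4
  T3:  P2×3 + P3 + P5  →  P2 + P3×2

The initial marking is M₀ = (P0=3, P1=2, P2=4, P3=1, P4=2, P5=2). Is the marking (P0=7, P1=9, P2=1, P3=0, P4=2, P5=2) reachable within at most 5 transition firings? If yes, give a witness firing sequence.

YES — reachable via ⟨T0, T2, T2, T2⟩ (4 firings)

step 1: fire T0:  (P0=3, P1=2, P2=4, P3=1, P4=2, P5=2) → (P0=4, P1=3, P2=4, P3=0, P4=5, P5=2)
step 2: fire T2:  (P0=4, P1=3, P2=4, P3=0, P4=5, P5=2) → (P0=5, P1=5, P2=3, P3=0, P4=4, P5=2)
step 3: fire T2:  (P0=5, P1=5, P2=3, P3=0, P4=4, P5=2) → (P0=6, P1=7, P2=2, P3=0, P4=3, P5=2)
step 4: fire T2:  (P0=6, P1=7, P2=2, P3=0, P4=3, P5=2) → (P0=7, P1=9, P2=1, P3=0, P4=2, P5=2)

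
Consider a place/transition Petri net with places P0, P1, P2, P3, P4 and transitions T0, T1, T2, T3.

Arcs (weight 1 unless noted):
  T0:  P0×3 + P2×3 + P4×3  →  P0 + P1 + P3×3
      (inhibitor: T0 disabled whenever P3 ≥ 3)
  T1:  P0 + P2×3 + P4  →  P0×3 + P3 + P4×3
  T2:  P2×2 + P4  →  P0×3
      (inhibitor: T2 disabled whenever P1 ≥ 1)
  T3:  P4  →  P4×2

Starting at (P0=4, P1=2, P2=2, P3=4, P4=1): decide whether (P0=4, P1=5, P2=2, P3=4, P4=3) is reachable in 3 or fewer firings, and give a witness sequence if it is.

NO — not reachable within 3 firings

depth 0: 1 marking
depth 1: 2 markings reached so far
depth 2: 3 markings reached so far
depth 3: 4 markings reached so far
target is not among the 4 markings reachable within 3 steps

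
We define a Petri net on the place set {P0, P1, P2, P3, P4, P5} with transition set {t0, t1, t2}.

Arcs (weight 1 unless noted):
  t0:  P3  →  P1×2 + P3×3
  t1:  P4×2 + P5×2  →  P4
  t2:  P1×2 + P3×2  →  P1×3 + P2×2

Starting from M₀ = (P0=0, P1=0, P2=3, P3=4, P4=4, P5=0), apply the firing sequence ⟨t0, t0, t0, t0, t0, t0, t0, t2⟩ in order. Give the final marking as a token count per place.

(P0=0, P1=15, P2=5, P3=16, P4=4, P5=0)

step 1: fire t0:  (P0=0, P1=0, P2=3, P3=4, P4=4, P5=0) → (P0=0, P1=2, P2=3, P3=6, P4=4, P5=0)
step 2: fire t0:  (P0=0, P1=2, P2=3, P3=6, P4=4, P5=0) → (P0=0, P1=4, P2=3, P3=8, P4=4, P5=0)
step 3: fire t0:  (P0=0, P1=4, P2=3, P3=8, P4=4, P5=0) → (P0=0, P1=6, P2=3, P3=10, P4=4, P5=0)
step 4: fire t0:  (P0=0, P1=6, P2=3, P3=10, P4=4, P5=0) → (P0=0, P1=8, P2=3, P3=12, P4=4, P5=0)
step 5: fire t0:  (P0=0, P1=8, P2=3, P3=12, P4=4, P5=0) → (P0=0, P1=10, P2=3, P3=14, P4=4, P5=0)
step 6: fire t0:  (P0=0, P1=10, P2=3, P3=14, P4=4, P5=0) → (P0=0, P1=12, P2=3, P3=16, P4=4, P5=0)
step 7: fire t0:  (P0=0, P1=12, P2=3, P3=16, P4=4, P5=0) → (P0=0, P1=14, P2=3, P3=18, P4=4, P5=0)
step 8: fire t2:  (P0=0, P1=14, P2=3, P3=18, P4=4, P5=0) → (P0=0, P1=15, P2=5, P3=16, P4=4, P5=0)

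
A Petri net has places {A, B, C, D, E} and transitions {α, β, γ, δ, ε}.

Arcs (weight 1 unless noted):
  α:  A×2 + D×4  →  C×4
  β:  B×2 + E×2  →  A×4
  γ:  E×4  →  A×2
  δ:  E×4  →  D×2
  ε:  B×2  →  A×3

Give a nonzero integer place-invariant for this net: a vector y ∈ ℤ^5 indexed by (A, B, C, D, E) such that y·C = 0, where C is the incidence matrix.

Incidence matrix C (rows=places, cols=transitions):
        α    β    γ    δ    ε
    A  -2    4    2    0    3
    B   0   -2    0    0   -2
    C   4    0    0    0    0
    D  -4    0    0    2    0
    E   0   -2   -4   -4    0

Candidate y = [2, 3, 3, 2, 1]; check y·C column-wise:
  col α: 2·-2 + 3·0 + 3·4 + 2·-4 + 1·0 = 0
  col β: 2·4 + 3·-2 + 3·0 + 2·0 + 1·-2 = 0
  col γ: 2·2 + 3·0 + 3·0 + 2·0 + 1·-4 = 0
  col δ: 2·0 + 3·0 + 3·0 + 2·2 + 1·-4 = 0
  col ε: 2·3 + 3·-2 + 3·0 + 2·0 + 1·0 = 0

y = (A:2, B:3, C:3, D:2, E:1)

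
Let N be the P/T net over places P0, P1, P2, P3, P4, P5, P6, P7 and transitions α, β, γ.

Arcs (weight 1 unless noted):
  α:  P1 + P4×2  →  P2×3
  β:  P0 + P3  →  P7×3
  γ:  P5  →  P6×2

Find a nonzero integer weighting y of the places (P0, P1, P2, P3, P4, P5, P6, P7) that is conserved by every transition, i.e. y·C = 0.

Incidence matrix C (rows=places, cols=transitions):
        α    β    γ
   P0   0   -1    0
   P1  -1    0    0
   P2   3    0    0
   P3   0   -1    0
   P4  -2    0    0
   P5   0    0   -1
   P6   0    0    2
   P7   0    3    0

Candidate y = [0, 3, 1, 0, 0, 0, 0, 0]; check y·C column-wise:
  col α: 3·-1 + 1·3 + 0·-2 = 0
  col β: 0·-1 + 3·0 + 1·0 + 0·-1 + 0·3 = 0
  col γ: 3·0 + 1·0 + 0·-1 + 0·2 = 0

y = (P0:0, P1:3, P2:1, P3:0, P4:0, P5:0, P6:0, P7:0)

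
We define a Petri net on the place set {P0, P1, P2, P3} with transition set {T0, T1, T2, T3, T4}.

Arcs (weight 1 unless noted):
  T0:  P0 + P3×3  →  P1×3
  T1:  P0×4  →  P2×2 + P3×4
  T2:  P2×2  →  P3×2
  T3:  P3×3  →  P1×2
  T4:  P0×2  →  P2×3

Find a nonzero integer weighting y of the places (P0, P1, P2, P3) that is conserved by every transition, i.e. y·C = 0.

Incidence matrix C (rows=places, cols=transitions):
       T0   T1   T2   T3   T4
   P0  -1   -4    0    0   -2
   P1   3    0    0    2    0
   P2   0    2   -2    0    3
   P3  -3    4    2   -3    0

Candidate y = [3, 3, 2, 2]; check y·C column-wise:
  col T0: 3·-1 + 3·3 + 2·0 + 2·-3 = 0
  col T1: 3·-4 + 3·0 + 2·2 + 2·4 = 0
  col T2: 3·0 + 3·0 + 2·-2 + 2·2 = 0
  col T3: 3·0 + 3·2 + 2·0 + 2·-3 = 0
  col T4: 3·-2 + 3·0 + 2·3 + 2·0 = 0

y = (P0:3, P1:3, P2:2, P3:2)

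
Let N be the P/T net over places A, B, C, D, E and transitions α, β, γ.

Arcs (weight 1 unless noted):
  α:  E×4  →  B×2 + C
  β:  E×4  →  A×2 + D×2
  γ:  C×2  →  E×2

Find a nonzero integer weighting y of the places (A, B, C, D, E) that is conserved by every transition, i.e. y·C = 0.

Incidence matrix C (rows=places, cols=transitions):
        α    β    γ
    A   0    2    0
    B   2    0    0
    C   1    0   -2
    D   0    2    0
    E  -4   -4    2

Candidate y = [1, 0, 0, -1, 0]; check y·C column-wise:
  col α: 1·0 + 0·2 + 0·1 + -1·0 + 0·-4 = 0
  col β: 1·2 + -1·2 + 0·-4 = 0
  col γ: 1·0 + 0·-2 + -1·0 + 0·2 = 0

y = (A:1, B:0, C:0, D:-1, E:0)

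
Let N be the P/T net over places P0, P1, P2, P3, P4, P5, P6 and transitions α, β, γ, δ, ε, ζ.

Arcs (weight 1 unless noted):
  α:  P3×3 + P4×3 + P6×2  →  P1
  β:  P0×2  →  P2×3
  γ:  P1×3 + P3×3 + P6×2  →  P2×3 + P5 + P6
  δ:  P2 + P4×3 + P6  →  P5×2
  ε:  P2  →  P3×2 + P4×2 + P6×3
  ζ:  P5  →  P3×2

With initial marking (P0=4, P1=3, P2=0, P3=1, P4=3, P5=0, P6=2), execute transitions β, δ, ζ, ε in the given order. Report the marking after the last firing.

step 1: fire β:  (P0=4, P1=3, P2=0, P3=1, P4=3, P5=0, P6=2) → (P0=2, P1=3, P2=3, P3=1, P4=3, P5=0, P6=2)
step 2: fire δ:  (P0=2, P1=3, P2=3, P3=1, P4=3, P5=0, P6=2) → (P0=2, P1=3, P2=2, P3=1, P4=0, P5=2, P6=1)
step 3: fire ζ:  (P0=2, P1=3, P2=2, P3=1, P4=0, P5=2, P6=1) → (P0=2, P1=3, P2=2, P3=3, P4=0, P5=1, P6=1)
step 4: fire ε:  (P0=2, P1=3, P2=2, P3=3, P4=0, P5=1, P6=1) → (P0=2, P1=3, P2=1, P3=5, P4=2, P5=1, P6=4)

(P0=2, P1=3, P2=1, P3=5, P4=2, P5=1, P6=4)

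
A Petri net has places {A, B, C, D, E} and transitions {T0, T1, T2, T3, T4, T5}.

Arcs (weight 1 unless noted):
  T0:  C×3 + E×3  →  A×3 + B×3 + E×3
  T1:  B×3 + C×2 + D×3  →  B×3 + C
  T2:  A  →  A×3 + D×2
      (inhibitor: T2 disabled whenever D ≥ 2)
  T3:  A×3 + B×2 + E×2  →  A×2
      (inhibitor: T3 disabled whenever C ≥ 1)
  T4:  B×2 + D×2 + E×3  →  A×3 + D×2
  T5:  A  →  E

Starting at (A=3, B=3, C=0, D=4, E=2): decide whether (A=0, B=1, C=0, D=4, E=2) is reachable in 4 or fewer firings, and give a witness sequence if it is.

step 1: fire T3:  (A=3, B=3, C=0, D=4, E=2) → (A=2, B=1, C=0, D=4, E=0)
step 2: fire T5:  (A=2, B=1, C=0, D=4, E=0) → (A=1, B=1, C=0, D=4, E=1)
step 3: fire T5:  (A=1, B=1, C=0, D=4, E=1) → (A=0, B=1, C=0, D=4, E=2)

YES — reachable via ⟨T3, T5, T5⟩ (3 firings)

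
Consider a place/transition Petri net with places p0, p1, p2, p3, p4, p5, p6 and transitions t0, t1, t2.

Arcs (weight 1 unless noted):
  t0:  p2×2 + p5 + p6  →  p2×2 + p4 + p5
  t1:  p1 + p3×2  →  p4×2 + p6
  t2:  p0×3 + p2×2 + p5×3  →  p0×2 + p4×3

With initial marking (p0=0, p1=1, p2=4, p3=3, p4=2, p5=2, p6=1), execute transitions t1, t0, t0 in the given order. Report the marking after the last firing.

step 1: fire t1:  (p0=0, p1=1, p2=4, p3=3, p4=2, p5=2, p6=1) → (p0=0, p1=0, p2=4, p3=1, p4=4, p5=2, p6=2)
step 2: fire t0:  (p0=0, p1=0, p2=4, p3=1, p4=4, p5=2, p6=2) → (p0=0, p1=0, p2=4, p3=1, p4=5, p5=2, p6=1)
step 3: fire t0:  (p0=0, p1=0, p2=4, p3=1, p4=5, p5=2, p6=1) → (p0=0, p1=0, p2=4, p3=1, p4=6, p5=2, p6=0)

(p0=0, p1=0, p2=4, p3=1, p4=6, p5=2, p6=0)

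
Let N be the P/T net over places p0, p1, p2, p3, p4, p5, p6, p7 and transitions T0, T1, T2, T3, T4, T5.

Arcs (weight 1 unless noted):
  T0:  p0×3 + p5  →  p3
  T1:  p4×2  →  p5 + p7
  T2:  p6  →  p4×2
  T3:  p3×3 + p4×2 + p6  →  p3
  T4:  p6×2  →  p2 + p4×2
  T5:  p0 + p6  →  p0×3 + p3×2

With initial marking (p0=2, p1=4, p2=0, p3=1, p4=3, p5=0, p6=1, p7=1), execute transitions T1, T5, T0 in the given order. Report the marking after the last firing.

step 1: fire T1:  (p0=2, p1=4, p2=0, p3=1, p4=3, p5=0, p6=1, p7=1) → (p0=2, p1=4, p2=0, p3=1, p4=1, p5=1, p6=1, p7=2)
step 2: fire T5:  (p0=2, p1=4, p2=0, p3=1, p4=1, p5=1, p6=1, p7=2) → (p0=4, p1=4, p2=0, p3=3, p4=1, p5=1, p6=0, p7=2)
step 3: fire T0:  (p0=4, p1=4, p2=0, p3=3, p4=1, p5=1, p6=0, p7=2) → (p0=1, p1=4, p2=0, p3=4, p4=1, p5=0, p6=0, p7=2)

(p0=1, p1=4, p2=0, p3=4, p4=1, p5=0, p6=0, p7=2)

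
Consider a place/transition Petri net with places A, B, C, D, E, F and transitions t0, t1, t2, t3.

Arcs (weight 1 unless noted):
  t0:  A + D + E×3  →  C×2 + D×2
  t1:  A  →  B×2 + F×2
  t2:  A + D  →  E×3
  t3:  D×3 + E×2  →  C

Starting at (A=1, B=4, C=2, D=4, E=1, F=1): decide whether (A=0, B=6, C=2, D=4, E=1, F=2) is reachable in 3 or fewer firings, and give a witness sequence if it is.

depth 0: 1 marking
depth 1: 3 markings reached so far
depth 2: 4 markings reached so far
depth 3: 4 markings reached so far
(frontier empty at depth 3; search complete)
target is not among the 4 markings reachable within 3 steps

NO — not reachable within 3 firings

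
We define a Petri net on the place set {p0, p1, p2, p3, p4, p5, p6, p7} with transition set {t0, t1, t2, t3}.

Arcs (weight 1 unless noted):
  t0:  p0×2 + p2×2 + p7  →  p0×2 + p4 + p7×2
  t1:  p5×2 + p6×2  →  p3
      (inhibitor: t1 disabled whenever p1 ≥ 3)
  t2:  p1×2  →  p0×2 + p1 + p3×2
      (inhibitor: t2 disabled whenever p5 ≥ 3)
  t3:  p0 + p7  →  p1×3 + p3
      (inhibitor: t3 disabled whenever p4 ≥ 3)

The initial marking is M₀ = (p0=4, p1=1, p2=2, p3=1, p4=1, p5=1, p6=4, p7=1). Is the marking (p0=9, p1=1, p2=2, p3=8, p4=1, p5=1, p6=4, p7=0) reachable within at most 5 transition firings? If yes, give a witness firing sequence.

step 1: fire t3:  (p0=4, p1=1, p2=2, p3=1, p4=1, p5=1, p6=4, p7=1) → (p0=3, p1=4, p2=2, p3=2, p4=1, p5=1, p6=4, p7=0)
step 2: fire t2:  (p0=3, p1=4, p2=2, p3=2, p4=1, p5=1, p6=4, p7=0) → (p0=5, p1=3, p2=2, p3=4, p4=1, p5=1, p6=4, p7=0)
step 3: fire t2:  (p0=5, p1=3, p2=2, p3=4, p4=1, p5=1, p6=4, p7=0) → (p0=7, p1=2, p2=2, p3=6, p4=1, p5=1, p6=4, p7=0)
step 4: fire t2:  (p0=7, p1=2, p2=2, p3=6, p4=1, p5=1, p6=4, p7=0) → (p0=9, p1=1, p2=2, p3=8, p4=1, p5=1, p6=4, p7=0)

YES — reachable via ⟨t3, t2, t2, t2⟩ (4 firings)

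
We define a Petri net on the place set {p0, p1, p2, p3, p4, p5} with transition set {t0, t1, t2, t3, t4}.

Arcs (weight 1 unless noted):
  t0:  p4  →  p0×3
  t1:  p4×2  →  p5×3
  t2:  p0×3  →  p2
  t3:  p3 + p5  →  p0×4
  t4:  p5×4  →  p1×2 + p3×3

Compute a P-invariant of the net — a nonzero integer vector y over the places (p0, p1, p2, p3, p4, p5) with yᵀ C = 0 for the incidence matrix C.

y = (p0:1, p1:1, p2:3, p3:2, p4:3, p5:2)

Incidence matrix C (rows=places, cols=transitions):
       t0   t1   t2   t3   t4
   p0   3    0   -3    4    0
   p1   0    0    0    0    2
   p2   0    0    1    0    0
   p3   0    0    0   -1    3
   p4  -1   -2    0    0    0
   p5   0    3    0   -1   -4

Candidate y = [1, 1, 3, 2, 3, 2]; check y·C column-wise:
  col t0: 1·3 + 1·0 + 3·0 + 2·0 + 3·-1 + 2·0 = 0
  col t1: 1·0 + 1·0 + 3·0 + 2·0 + 3·-2 + 2·3 = 0
  col t2: 1·-3 + 1·0 + 3·1 + 2·0 + 3·0 + 2·0 = 0
  col t3: 1·4 + 1·0 + 3·0 + 2·-1 + 3·0 + 2·-1 = 0
  col t4: 1·0 + 1·2 + 3·0 + 2·3 + 3·0 + 2·-4 = 0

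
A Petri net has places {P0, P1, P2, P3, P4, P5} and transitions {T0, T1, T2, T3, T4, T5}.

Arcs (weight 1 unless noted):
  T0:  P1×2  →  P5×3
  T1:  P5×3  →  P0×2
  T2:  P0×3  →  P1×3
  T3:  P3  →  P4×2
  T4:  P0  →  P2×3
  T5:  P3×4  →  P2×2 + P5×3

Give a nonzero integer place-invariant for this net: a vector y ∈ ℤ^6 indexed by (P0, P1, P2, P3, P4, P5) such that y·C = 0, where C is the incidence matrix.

y = (P0:3, P1:3, P2:1, P3:2, P4:1, P5:2)

Incidence matrix C (rows=places, cols=transitions):
       T0   T1   T2   T3   T4   T5
   P0   0    2   -3    0   -1    0
   P1  -2    0    3    0    0    0
   P2   0    0    0    0    3    2
   P3   0    0    0   -1    0   -4
   P4   0    0    0    2    0    0
   P5   3   -3    0    0    0    3

Candidate y = [3, 3, 1, 2, 1, 2]; check y·C column-wise:
  col T0: 3·0 + 3·-2 + 1·0 + 2·0 + 1·0 + 2·3 = 0
  col T1: 3·2 + 3·0 + 1·0 + 2·0 + 1·0 + 2·-3 = 0
  col T2: 3·-3 + 3·3 + 1·0 + 2·0 + 1·0 + 2·0 = 0
  col T3: 3·0 + 3·0 + 1·0 + 2·-1 + 1·2 + 2·0 = 0
  col T4: 3·-1 + 3·0 + 1·3 + 2·0 + 1·0 + 2·0 = 0
  col T5: 3·0 + 3·0 + 1·2 + 2·-4 + 1·0 + 2·3 = 0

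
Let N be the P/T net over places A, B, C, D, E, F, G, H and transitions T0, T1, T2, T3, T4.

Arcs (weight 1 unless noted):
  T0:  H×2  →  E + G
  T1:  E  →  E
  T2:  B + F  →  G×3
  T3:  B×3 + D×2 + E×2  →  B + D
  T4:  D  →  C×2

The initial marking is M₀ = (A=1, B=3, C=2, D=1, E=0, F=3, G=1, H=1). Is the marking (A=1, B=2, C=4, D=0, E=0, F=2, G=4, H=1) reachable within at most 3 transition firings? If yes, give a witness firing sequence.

step 1: fire T2:  (A=1, B=3, C=2, D=1, E=0, F=3, G=1, H=1) → (A=1, B=2, C=2, D=1, E=0, F=2, G=4, H=1)
step 2: fire T4:  (A=1, B=2, C=2, D=1, E=0, F=2, G=4, H=1) → (A=1, B=2, C=4, D=0, E=0, F=2, G=4, H=1)

YES — reachable via ⟨T2, T4⟩ (2 firings)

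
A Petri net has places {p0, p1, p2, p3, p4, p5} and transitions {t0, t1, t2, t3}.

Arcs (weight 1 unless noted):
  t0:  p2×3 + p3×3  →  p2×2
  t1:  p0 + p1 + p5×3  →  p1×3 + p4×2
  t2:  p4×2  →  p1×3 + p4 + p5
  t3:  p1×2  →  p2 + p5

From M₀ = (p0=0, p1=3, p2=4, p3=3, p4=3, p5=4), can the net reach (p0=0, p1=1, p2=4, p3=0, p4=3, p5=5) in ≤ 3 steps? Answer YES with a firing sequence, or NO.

step 1: fire t0:  (p0=0, p1=3, p2=4, p3=3, p4=3, p5=4) → (p0=0, p1=3, p2=3, p3=0, p4=3, p5=4)
step 2: fire t3:  (p0=0, p1=3, p2=3, p3=0, p4=3, p5=4) → (p0=0, p1=1, p2=4, p3=0, p4=3, p5=5)

YES — reachable via ⟨t0, t3⟩ (2 firings)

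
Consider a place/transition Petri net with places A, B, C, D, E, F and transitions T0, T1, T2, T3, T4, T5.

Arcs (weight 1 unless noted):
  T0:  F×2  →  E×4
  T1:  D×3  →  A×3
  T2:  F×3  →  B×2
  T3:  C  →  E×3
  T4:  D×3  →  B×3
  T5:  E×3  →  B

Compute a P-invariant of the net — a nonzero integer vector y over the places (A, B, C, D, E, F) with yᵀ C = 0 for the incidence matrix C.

y = (A:3, B:3, C:3, D:3, E:1, F:2)

Incidence matrix C (rows=places, cols=transitions):
       T0   T1   T2   T3   T4   T5
    A   0    3    0    0    0    0
    B   0    0    2    0    3    1
    C   0    0    0   -1    0    0
    D   0   -3    0    0   -3    0
    E   4    0    0    3    0   -3
    F  -2    0   -3    0    0    0

Candidate y = [3, 3, 3, 3, 1, 2]; check y·C column-wise:
  col T0: 3·0 + 3·0 + 3·0 + 3·0 + 1·4 + 2·-2 = 0
  col T1: 3·3 + 3·0 + 3·0 + 3·-3 + 1·0 + 2·0 = 0
  col T2: 3·0 + 3·2 + 3·0 + 3·0 + 1·0 + 2·-3 = 0
  col T3: 3·0 + 3·0 + 3·-1 + 3·0 + 1·3 + 2·0 = 0
  col T4: 3·0 + 3·3 + 3·0 + 3·-3 + 1·0 + 2·0 = 0
  col T5: 3·0 + 3·1 + 3·0 + 3·0 + 1·-3 + 2·0 = 0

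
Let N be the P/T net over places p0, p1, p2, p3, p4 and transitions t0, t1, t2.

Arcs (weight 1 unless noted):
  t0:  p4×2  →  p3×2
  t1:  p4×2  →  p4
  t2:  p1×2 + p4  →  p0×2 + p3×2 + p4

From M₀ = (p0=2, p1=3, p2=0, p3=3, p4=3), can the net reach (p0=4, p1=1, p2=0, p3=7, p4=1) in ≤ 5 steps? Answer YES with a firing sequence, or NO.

step 1: fire t0:  (p0=2, p1=3, p2=0, p3=3, p4=3) → (p0=2, p1=3, p2=0, p3=5, p4=1)
step 2: fire t2:  (p0=2, p1=3, p2=0, p3=5, p4=1) → (p0=4, p1=1, p2=0, p3=7, p4=1)

YES — reachable via ⟨t0, t2⟩ (2 firings)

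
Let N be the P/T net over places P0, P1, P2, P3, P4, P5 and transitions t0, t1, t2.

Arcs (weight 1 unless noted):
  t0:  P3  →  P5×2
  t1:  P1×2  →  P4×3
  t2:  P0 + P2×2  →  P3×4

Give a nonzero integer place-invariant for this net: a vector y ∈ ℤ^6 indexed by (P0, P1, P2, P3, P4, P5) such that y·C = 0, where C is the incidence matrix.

Incidence matrix C (rows=places, cols=transitions):
       t0   t1   t2
   P0   0    0   -1
   P1   0   -2    0
   P2   0    0   -2
   P3  -1    0    4
   P4   0    3    0
   P5   2    0    0

Candidate y = [2, 0, -1, 0, 0, 0]; check y·C column-wise:
  col t0: 2·0 + -1·0 + 0·-1 + 0·2 = 0
  col t1: 2·0 + 0·-2 + -1·0 + 0·3 = 0
  col t2: 2·-1 + -1·-2 + 0·4 = 0

y = (P0:2, P1:0, P2:-1, P3:0, P4:0, P5:0)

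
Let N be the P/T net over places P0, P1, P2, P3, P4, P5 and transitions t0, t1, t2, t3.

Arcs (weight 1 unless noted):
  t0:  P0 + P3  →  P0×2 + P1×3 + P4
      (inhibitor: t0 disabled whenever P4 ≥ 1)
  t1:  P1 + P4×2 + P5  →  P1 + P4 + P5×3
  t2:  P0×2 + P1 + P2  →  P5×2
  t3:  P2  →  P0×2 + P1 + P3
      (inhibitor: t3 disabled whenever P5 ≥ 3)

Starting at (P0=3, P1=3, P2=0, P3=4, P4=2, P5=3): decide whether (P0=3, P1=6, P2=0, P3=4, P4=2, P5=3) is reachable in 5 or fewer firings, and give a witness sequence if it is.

depth 0: 1 marking
depth 1: 2 markings reached so far
depth 2: 2 markings reached so far
(frontier empty at depth 2; search complete)
target is not among the 2 markings reachable within 5 steps

NO — not reachable within 5 firings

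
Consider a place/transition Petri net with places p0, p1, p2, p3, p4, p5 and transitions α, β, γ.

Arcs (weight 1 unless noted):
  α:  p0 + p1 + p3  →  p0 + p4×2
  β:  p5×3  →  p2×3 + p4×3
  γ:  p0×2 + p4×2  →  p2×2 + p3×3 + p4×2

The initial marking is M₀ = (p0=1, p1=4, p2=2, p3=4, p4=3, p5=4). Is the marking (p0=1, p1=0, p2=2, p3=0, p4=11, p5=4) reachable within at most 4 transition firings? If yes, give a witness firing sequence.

step 1: fire α:  (p0=1, p1=4, p2=2, p3=4, p4=3, p5=4) → (p0=1, p1=3, p2=2, p3=3, p4=5, p5=4)
step 2: fire α:  (p0=1, p1=3, p2=2, p3=3, p4=5, p5=4) → (p0=1, p1=2, p2=2, p3=2, p4=7, p5=4)
step 3: fire α:  (p0=1, p1=2, p2=2, p3=2, p4=7, p5=4) → (p0=1, p1=1, p2=2, p3=1, p4=9, p5=4)
step 4: fire α:  (p0=1, p1=1, p2=2, p3=1, p4=9, p5=4) → (p0=1, p1=0, p2=2, p3=0, p4=11, p5=4)

YES — reachable via ⟨α, α, α, α⟩ (4 firings)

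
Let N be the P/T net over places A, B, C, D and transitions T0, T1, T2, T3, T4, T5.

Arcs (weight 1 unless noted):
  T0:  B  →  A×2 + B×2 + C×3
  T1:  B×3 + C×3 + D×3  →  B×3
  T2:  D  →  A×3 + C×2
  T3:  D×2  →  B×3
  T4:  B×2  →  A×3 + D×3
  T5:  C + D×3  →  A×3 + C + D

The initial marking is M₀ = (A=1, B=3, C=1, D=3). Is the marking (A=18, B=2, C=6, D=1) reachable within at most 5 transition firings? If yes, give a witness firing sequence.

NO — not reachable within 5 firings

depth 0: 1 marking
depth 1: 6 markings reached so far
depth 2: 18 markings reached so far
depth 3: 40 markings reached so far
depth 4: 82 markings reached so far
depth 5: 149 markings reached so far
target is not among the 149 markings reachable within 5 steps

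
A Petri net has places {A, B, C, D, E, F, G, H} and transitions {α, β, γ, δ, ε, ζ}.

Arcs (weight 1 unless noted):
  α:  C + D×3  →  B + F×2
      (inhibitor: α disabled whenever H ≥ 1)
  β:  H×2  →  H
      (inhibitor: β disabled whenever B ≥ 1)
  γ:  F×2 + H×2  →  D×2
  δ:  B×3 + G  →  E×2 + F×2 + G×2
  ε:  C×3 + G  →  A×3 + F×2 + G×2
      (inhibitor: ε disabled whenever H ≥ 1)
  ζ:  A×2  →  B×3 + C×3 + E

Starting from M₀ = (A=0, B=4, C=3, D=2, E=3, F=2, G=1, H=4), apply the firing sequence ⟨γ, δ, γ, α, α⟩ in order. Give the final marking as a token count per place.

step 1: fire γ:  (A=0, B=4, C=3, D=2, E=3, F=2, G=1, H=4) → (A=0, B=4, C=3, D=4, E=3, F=0, G=1, H=2)
step 2: fire δ:  (A=0, B=4, C=3, D=4, E=3, F=0, G=1, H=2) → (A=0, B=1, C=3, D=4, E=5, F=2, G=2, H=2)
step 3: fire γ:  (A=0, B=1, C=3, D=4, E=5, F=2, G=2, H=2) → (A=0, B=1, C=3, D=6, E=5, F=0, G=2, H=0)
step 4: fire α:  (A=0, B=1, C=3, D=6, E=5, F=0, G=2, H=0) → (A=0, B=2, C=2, D=3, E=5, F=2, G=2, H=0)
step 5: fire α:  (A=0, B=2, C=2, D=3, E=5, F=2, G=2, H=0) → (A=0, B=3, C=1, D=0, E=5, F=4, G=2, H=0)

(A=0, B=3, C=1, D=0, E=5, F=4, G=2, H=0)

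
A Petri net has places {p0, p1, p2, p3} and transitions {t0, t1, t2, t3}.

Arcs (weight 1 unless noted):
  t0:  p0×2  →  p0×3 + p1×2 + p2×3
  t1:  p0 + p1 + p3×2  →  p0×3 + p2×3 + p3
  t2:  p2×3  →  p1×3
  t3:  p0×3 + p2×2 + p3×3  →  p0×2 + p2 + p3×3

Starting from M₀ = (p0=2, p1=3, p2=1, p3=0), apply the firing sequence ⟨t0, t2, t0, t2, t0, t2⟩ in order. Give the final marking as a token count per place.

step 1: fire t0:  (p0=2, p1=3, p2=1, p3=0) → (p0=3, p1=5, p2=4, p3=0)
step 2: fire t2:  (p0=3, p1=5, p2=4, p3=0) → (p0=3, p1=8, p2=1, p3=0)
step 3: fire t0:  (p0=3, p1=8, p2=1, p3=0) → (p0=4, p1=10, p2=4, p3=0)
step 4: fire t2:  (p0=4, p1=10, p2=4, p3=0) → (p0=4, p1=13, p2=1, p3=0)
step 5: fire t0:  (p0=4, p1=13, p2=1, p3=0) → (p0=5, p1=15, p2=4, p3=0)
step 6: fire t2:  (p0=5, p1=15, p2=4, p3=0) → (p0=5, p1=18, p2=1, p3=0)

(p0=5, p1=18, p2=1, p3=0)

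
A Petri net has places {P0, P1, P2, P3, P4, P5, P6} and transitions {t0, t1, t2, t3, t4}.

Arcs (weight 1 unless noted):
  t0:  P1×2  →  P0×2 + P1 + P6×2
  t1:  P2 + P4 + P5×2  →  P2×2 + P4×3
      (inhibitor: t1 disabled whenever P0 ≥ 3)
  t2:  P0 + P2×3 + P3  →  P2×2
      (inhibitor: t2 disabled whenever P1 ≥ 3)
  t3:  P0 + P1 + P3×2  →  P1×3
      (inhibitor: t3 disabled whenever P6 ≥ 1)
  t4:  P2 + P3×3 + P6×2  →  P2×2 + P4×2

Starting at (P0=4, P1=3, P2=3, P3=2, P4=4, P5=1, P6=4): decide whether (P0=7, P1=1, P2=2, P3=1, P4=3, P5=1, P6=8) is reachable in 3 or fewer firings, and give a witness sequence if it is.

NO — not reachable within 3 firings

depth 0: 1 marking
depth 1: 2 markings reached so far
depth 2: 4 markings reached so far
depth 3: 5 markings reached so far
target is not among the 5 markings reachable within 3 steps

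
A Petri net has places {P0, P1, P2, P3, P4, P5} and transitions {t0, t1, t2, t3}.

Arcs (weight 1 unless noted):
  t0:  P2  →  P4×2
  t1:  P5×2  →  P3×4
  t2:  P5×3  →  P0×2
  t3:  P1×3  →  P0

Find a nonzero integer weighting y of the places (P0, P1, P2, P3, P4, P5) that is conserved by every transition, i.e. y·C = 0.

y = (P0:0, P1:0, P2:2, P3:0, P4:1, P5:0)

Incidence matrix C (rows=places, cols=transitions):
       t0   t1   t2   t3
   P0   0    0    2    1
   P1   0    0    0   -3
   P2  -1    0    0    0
   P3   0    4    0    0
   P4   2    0    0    0
   P5   0   -2   -3    0

Candidate y = [0, 0, 2, 0, 1, 0]; check y·C column-wise:
  col t0: 2·-1 + 1·2 = 0
  col t1: 2·0 + 0·4 + 1·0 + 0·-2 = 0
  col t2: 0·2 + 2·0 + 1·0 + 0·-3 = 0
  col t3: 0·1 + 0·-3 + 2·0 + 1·0 = 0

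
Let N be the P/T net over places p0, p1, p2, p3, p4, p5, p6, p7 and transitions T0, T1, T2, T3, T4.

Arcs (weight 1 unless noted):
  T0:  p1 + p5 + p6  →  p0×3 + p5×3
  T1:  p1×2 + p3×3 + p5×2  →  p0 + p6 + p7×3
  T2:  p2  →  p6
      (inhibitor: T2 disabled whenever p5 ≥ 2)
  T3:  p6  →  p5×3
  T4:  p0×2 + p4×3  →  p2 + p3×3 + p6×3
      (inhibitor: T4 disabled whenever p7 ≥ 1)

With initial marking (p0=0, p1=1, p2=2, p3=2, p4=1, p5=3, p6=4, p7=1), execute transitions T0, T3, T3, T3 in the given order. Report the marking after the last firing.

step 1: fire T0:  (p0=0, p1=1, p2=2, p3=2, p4=1, p5=3, p6=4, p7=1) → (p0=3, p1=0, p2=2, p3=2, p4=1, p5=5, p6=3, p7=1)
step 2: fire T3:  (p0=3, p1=0, p2=2, p3=2, p4=1, p5=5, p6=3, p7=1) → (p0=3, p1=0, p2=2, p3=2, p4=1, p5=8, p6=2, p7=1)
step 3: fire T3:  (p0=3, p1=0, p2=2, p3=2, p4=1, p5=8, p6=2, p7=1) → (p0=3, p1=0, p2=2, p3=2, p4=1, p5=11, p6=1, p7=1)
step 4: fire T3:  (p0=3, p1=0, p2=2, p3=2, p4=1, p5=11, p6=1, p7=1) → (p0=3, p1=0, p2=2, p3=2, p4=1, p5=14, p6=0, p7=1)

(p0=3, p1=0, p2=2, p3=2, p4=1, p5=14, p6=0, p7=1)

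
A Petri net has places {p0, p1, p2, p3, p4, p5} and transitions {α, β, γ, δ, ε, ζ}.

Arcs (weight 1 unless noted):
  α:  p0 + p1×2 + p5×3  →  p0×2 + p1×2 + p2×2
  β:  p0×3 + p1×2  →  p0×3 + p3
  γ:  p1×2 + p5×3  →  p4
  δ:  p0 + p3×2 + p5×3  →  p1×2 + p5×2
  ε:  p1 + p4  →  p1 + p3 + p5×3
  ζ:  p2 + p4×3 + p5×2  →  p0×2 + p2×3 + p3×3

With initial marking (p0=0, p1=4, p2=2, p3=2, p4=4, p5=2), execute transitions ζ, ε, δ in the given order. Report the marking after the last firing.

(p0=1, p1=6, p2=4, p3=4, p4=0, p5=2)

step 1: fire ζ:  (p0=0, p1=4, p2=2, p3=2, p4=4, p5=2) → (p0=2, p1=4, p2=4, p3=5, p4=1, p5=0)
step 2: fire ε:  (p0=2, p1=4, p2=4, p3=5, p4=1, p5=0) → (p0=2, p1=4, p2=4, p3=6, p4=0, p5=3)
step 3: fire δ:  (p0=2, p1=4, p2=4, p3=6, p4=0, p5=3) → (p0=1, p1=6, p2=4, p3=4, p4=0, p5=2)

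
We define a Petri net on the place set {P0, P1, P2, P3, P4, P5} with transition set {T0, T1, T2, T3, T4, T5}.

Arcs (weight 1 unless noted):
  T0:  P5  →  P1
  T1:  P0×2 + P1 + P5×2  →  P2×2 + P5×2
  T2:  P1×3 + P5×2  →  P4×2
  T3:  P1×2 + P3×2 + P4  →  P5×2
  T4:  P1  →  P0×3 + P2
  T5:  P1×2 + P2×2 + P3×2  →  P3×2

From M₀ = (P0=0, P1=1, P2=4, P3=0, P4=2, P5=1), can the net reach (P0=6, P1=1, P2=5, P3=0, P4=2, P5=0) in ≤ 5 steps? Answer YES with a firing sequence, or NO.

depth 0: 1 marking
depth 1: 3 markings reached so far
depth 2: 4 markings reached so far
depth 3: 5 markings reached so far
depth 4: 5 markings reached so far
(frontier empty at depth 4; search complete)
target is not among the 5 markings reachable within 5 steps

NO — not reachable within 5 firings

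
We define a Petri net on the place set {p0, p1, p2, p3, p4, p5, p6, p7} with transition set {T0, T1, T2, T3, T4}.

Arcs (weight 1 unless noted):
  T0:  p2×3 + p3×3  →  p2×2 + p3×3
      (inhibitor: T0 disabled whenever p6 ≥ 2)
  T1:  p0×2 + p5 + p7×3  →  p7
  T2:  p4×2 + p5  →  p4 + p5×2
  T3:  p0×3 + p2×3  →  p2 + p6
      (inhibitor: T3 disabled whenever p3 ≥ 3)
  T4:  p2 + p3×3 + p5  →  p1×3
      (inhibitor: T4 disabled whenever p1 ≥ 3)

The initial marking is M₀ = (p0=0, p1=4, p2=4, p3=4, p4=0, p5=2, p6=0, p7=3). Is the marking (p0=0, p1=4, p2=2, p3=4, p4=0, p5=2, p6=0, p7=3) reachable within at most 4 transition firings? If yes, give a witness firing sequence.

step 1: fire T0:  (p0=0, p1=4, p2=4, p3=4, p4=0, p5=2, p6=0, p7=3) → (p0=0, p1=4, p2=3, p3=4, p4=0, p5=2, p6=0, p7=3)
step 2: fire T0:  (p0=0, p1=4, p2=3, p3=4, p4=0, p5=2, p6=0, p7=3) → (p0=0, p1=4, p2=2, p3=4, p4=0, p5=2, p6=0, p7=3)

YES — reachable via ⟨T0, T0⟩ (2 firings)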